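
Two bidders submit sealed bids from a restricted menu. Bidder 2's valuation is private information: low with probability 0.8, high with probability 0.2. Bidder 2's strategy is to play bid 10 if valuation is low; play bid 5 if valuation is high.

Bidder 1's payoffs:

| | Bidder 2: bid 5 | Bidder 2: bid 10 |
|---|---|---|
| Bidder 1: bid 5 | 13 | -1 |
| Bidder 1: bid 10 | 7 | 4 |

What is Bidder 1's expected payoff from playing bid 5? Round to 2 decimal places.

1.80

E[bid 5] = 0.8·(-1) + 0.2·13 = (-0.8) + 2.6 = 1.8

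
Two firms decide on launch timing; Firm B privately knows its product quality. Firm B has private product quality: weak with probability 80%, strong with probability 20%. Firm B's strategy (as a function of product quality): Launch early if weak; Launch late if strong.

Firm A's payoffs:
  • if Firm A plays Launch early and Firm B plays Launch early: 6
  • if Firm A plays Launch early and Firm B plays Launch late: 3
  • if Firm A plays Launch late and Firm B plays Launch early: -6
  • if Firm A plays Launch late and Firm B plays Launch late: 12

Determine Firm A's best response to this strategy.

E[Launch early] = 0.8·(6) + 0.2·(3) = 5.4
E[Launch late] = 0.8·(-6) + 0.2·(12) = -2.4
Best response: Launch early (5.4 is the largest).

Launch early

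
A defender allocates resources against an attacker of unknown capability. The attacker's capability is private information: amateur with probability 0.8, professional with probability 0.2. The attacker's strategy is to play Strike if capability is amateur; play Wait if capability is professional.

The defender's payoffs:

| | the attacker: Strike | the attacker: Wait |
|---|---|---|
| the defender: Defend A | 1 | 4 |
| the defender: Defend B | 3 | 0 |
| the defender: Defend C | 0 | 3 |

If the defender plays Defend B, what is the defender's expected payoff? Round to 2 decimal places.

E[Defend B] = 0.8·3 + 0.2·0 = 2.4 + 0 = 2.4

2.40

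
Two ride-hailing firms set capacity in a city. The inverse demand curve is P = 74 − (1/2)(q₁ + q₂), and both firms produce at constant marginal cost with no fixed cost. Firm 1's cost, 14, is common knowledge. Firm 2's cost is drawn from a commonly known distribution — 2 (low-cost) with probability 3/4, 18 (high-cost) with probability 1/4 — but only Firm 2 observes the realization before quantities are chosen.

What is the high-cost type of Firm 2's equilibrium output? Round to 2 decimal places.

38.67

Firm 2 with cost c maximizes (74 − (1/2)(q₁+q₂) − c)·q₂, giving q₂(c) = (74 − c − (1/2)q₁).
E[c₂] = 3/4·2 + 1/4·18 = 6
Firm 1's FOC against E[q₂] yields q₁ = (74 − 2·14 + E[c₂])/(3/2) = (74 − 28 + 6)/(3/2) = 34.6667.
q₂(high-cost) = (74 − 18 − (1/2)·34.6667) = 38.6667.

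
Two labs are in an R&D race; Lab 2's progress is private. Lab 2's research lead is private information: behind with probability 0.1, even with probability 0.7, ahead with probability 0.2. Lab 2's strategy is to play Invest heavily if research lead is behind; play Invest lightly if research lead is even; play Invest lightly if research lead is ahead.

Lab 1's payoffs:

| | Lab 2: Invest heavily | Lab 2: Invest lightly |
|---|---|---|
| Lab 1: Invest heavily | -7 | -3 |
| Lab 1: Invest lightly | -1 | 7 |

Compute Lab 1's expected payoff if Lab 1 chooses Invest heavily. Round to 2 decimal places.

E[Invest heavily] = 0.1·(-7) + 0.7·(-3) + 0.2·(-3) = (-0.7) + (-2.1) + (-0.6) = -3.4

-3.40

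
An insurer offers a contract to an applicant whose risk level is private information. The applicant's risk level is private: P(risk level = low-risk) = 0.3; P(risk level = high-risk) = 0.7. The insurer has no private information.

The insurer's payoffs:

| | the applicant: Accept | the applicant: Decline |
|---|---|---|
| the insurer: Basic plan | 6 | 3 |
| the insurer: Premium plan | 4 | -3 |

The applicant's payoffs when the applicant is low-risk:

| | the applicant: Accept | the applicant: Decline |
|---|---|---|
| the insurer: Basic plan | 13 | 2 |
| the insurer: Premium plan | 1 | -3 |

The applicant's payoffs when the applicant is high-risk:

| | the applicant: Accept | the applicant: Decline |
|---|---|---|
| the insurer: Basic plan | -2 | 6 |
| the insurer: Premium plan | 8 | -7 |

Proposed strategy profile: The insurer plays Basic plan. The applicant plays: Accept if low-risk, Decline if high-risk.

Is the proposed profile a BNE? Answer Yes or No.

Yes

A profile is a BNE iff every type of every player is best-responding given beliefs about the other side.
The insurer plays Basic plan: E[Basic plan] = 0.3·(6) + 0.7·(3) = 3.9; E[Premium plan] = -0.9. Best-responding. ✓
The applicant (risk level low-risk), facing Basic plan: Accept gives 13, Decline gives 2. Proposed Accept is best. ✓
The applicant (risk level high-risk), facing Basic plan: Accept gives -2, Decline gives 6. Proposed Decline is best. ✓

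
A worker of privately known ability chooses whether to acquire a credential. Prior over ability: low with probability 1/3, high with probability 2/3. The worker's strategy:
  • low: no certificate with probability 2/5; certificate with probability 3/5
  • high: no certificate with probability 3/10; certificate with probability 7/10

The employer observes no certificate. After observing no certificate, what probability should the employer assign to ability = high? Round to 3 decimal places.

P(no certificate) = (1/3)·(2/5) + (2/3)·(3/10) = 1/3
P(high | no certificate) = ((2/3)·(3/10)) / (1/3) = (1/5) / (1/3) = 3/5

0.600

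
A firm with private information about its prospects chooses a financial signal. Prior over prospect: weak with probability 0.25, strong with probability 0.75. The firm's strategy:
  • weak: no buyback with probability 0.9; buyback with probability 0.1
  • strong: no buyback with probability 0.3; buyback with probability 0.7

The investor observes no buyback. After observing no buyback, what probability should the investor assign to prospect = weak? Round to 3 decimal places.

0.500

P(no buyback) = 0.25·0.9 + 0.75·0.3 = 0.45
P(weak | no buyback) = (0.25·0.9) / 0.45 = 0.225 / 0.45 = 0.5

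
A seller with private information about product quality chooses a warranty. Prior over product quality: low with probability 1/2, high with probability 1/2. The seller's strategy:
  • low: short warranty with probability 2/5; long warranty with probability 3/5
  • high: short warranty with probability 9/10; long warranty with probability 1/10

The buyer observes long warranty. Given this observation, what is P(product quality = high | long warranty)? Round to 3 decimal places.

0.143

Apply Bayes' rule using the sender's strategy as the likelihood.
P(long warranty) = (1/2)·(3/5) + (1/2)·(1/10) = 7/20
P(high | long warranty) = ((1/2)·(1/10)) / (7/20) = (1/20) / (7/20) = 1/7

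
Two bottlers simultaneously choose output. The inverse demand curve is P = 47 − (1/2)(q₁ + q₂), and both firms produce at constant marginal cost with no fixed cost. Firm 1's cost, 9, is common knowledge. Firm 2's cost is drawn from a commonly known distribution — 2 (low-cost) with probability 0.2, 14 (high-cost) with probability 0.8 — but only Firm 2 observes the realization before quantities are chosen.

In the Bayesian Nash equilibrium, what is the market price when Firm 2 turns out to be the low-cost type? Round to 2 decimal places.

Type-c best response for Firm 2: q₂(c) = (47 − c) − q₁/2.
Firm 1 maximizes expected profit; its first-order condition is 47 − q₁ − (1/2)E[q₂] − 9 = 0.
Substituting E[q₂] and solving: E[c₂] = 11.6, so q₁ = (47 − 2·9 + 11.6)/(3/2) = 27.0667.
q₂(low-cost) = 31.4667, so P = 47 − (1/2)·(27.0667 + 31.4667) = 17.7333.

17.73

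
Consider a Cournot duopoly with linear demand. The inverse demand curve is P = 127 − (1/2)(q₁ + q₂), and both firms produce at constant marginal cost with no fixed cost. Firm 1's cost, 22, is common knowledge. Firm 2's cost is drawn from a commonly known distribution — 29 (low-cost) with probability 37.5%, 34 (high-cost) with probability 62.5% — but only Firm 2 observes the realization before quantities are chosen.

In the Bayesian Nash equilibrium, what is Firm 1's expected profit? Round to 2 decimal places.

Type-c best response for Firm 2: q₂(c) = (127 − c) − q₁/2.
Firm 1 maximizes expected profit; its first-order condition is 127 − q₁ − (1/2)E[q₂] − 22 = 0.
Substituting E[q₂] and solving: E[c₂] = 32.125, so q₁ = (127 − 2·22 + 32.125)/(3/2) = 76.75.
E[P] = 127 − (1/2)·(q₁ + E[q₂]) = 60.375; Firm 1's expected profit = (E[P] − 22)·q₁ = (60.375 − 22)·76.75 = 2945.28.

2945.28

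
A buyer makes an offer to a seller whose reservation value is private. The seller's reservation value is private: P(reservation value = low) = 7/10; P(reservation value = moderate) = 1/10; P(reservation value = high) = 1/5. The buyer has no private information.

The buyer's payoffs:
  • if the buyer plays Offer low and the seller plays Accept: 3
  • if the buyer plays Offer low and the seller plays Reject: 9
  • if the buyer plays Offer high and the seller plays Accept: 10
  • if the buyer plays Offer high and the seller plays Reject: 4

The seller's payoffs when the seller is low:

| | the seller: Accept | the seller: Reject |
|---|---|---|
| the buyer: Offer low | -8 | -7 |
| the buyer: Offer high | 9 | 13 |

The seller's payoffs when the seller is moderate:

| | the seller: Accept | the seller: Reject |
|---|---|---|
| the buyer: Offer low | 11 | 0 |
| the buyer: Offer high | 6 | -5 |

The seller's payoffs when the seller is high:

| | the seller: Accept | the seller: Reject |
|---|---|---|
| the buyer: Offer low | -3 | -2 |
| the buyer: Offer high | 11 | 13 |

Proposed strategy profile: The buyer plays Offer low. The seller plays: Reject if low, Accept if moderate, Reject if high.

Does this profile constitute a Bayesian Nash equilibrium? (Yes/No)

Yes

A profile is a BNE iff every type of every player is best-responding given beliefs about the other side.
The buyer plays Offer low: E[Offer low] = 7/10·(9) + 1/10·(3) + 1/5·(9) = 42/5; E[Offer high] = 23/5. Best-responding. ✓
The seller (reservation value low), facing Offer low: Accept gives -8, Reject gives -7. Proposed Reject is best. ✓
The seller (reservation value moderate), facing Offer low: Accept gives 11, Reject gives 0. Proposed Accept is best. ✓
The seller (reservation value high), facing Offer low: Accept gives -3, Reject gives -2. Proposed Reject is best. ✓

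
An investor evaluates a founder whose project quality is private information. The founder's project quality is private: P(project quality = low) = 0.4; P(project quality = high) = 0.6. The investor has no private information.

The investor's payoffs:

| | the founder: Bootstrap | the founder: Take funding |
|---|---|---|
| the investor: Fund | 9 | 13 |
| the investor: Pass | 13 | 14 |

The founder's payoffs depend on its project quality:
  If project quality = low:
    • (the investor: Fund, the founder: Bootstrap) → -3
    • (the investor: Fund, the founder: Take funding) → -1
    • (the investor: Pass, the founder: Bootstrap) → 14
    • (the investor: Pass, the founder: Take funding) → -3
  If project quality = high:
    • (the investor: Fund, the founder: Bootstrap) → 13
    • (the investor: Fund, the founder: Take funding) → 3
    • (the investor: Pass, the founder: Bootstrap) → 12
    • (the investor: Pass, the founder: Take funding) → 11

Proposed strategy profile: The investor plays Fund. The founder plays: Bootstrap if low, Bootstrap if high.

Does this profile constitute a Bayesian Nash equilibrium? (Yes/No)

The investor plays Fund: E[Fund] = 0.4·(9) + 0.6·(9) = 9; E[Pass] = 13. Not best-responding. ✗
The founder (project quality low), facing Fund: Bootstrap gives -3, Take funding gives -1. Proposed Bootstrap is not best — profitable deviation exists. ✗
The founder (project quality high), facing Fund: Bootstrap gives 13, Take funding gives 3. Proposed Bootstrap is best. ✓

No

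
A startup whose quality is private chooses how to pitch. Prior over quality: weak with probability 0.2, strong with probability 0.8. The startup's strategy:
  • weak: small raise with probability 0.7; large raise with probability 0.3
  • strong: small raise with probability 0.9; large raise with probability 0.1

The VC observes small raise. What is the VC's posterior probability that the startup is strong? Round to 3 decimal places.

Apply Bayes' rule using the sender's strategy as the likelihood.
P(small raise) = 0.2·0.7 + 0.8·0.9 = 0.86
P(strong | small raise) = (0.8·0.9) / 0.86 = 0.72 / 0.86 = 0.837209

0.837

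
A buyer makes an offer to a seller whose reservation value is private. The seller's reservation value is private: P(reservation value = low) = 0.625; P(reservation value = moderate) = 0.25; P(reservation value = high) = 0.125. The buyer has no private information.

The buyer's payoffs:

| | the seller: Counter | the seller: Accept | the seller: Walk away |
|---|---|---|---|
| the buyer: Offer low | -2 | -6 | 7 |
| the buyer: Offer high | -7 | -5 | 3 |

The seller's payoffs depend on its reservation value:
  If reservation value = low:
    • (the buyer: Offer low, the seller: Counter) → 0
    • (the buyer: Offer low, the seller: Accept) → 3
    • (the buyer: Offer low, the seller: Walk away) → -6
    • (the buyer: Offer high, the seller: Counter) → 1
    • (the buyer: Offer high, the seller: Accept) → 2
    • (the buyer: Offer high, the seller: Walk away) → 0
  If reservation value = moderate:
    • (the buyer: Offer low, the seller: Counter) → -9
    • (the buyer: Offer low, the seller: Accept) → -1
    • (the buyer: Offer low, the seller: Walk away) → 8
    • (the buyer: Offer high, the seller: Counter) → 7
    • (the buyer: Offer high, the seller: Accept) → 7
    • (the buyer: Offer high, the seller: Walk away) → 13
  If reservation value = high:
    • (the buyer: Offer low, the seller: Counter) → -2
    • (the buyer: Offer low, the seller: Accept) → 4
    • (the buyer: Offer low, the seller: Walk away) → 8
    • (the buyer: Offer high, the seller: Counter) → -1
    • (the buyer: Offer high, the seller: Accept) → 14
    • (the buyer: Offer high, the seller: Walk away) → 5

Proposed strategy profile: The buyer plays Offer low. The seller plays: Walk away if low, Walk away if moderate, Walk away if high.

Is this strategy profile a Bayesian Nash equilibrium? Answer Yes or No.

No

The buyer plays Offer low: E[Offer low] = 0.625·(7) + 0.25·(7) + 0.125·(7) = 7; E[Offer high] = 3. Best-responding. ✓
The seller (reservation value low), facing Offer low: Counter gives 0, Accept gives 3, Walk away gives -6. Proposed Walk away is not best — profitable deviation exists. ✗
The seller (reservation value moderate), facing Offer low: Counter gives -9, Accept gives -1, Walk away gives 8. Proposed Walk away is best. ✓
The seller (reservation value high), facing Offer low: Counter gives -2, Accept gives 4, Walk away gives 8. Proposed Walk away is best. ✓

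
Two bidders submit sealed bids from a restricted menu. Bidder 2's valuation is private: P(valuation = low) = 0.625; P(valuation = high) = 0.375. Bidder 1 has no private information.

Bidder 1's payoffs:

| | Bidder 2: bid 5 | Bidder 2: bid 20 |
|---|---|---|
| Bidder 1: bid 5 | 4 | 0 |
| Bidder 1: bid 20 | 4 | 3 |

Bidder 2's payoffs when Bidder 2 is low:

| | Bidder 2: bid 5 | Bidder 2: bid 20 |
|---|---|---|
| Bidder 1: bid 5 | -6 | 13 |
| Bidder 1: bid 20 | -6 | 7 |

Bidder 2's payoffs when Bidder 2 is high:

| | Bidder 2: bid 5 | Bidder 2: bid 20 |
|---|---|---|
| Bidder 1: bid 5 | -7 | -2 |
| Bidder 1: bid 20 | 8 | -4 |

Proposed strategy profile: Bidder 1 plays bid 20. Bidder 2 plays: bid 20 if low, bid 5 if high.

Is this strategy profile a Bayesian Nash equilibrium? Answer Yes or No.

Bidder 1 plays bid 20: E[bid 20] = 0.625·(3) + 0.375·(4) = 3.375; E[bid 5] = 1.5. Best-responding. ✓
Bidder 2 (valuation low), facing bid 20: bid 5 gives -6, bid 20 gives 7. Proposed bid 20 is best. ✓
Bidder 2 (valuation high), facing bid 20: bid 5 gives 8, bid 20 gives -4. Proposed bid 5 is best. ✓

Yes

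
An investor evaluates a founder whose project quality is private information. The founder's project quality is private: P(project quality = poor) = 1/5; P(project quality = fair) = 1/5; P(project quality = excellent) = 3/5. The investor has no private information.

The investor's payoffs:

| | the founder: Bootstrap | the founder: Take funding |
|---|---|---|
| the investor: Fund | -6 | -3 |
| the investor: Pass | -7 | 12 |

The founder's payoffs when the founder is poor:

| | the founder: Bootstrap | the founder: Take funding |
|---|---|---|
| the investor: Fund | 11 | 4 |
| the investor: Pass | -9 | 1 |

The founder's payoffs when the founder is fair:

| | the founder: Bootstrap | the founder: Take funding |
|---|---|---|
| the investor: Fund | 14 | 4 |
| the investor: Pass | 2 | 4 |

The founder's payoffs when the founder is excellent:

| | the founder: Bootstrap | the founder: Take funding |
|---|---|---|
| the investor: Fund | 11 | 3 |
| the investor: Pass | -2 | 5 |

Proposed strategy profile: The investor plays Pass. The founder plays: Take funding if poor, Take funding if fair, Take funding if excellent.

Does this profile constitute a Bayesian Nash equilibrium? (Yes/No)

A profile is a BNE iff every type of every player is best-responding given beliefs about the other side.
The investor plays Pass: E[Pass] = 1/5·(12) + 1/5·(12) + 3/5·(12) = 12; E[Fund] = -3. Best-responding. ✓
The founder (project quality poor), facing Pass: Bootstrap gives -9, Take funding gives 1. Proposed Take funding is best. ✓
The founder (project quality fair), facing Pass: Bootstrap gives 2, Take funding gives 4. Proposed Take funding is best. ✓
The founder (project quality excellent), facing Pass: Bootstrap gives -2, Take funding gives 5. Proposed Take funding is best. ✓

Yes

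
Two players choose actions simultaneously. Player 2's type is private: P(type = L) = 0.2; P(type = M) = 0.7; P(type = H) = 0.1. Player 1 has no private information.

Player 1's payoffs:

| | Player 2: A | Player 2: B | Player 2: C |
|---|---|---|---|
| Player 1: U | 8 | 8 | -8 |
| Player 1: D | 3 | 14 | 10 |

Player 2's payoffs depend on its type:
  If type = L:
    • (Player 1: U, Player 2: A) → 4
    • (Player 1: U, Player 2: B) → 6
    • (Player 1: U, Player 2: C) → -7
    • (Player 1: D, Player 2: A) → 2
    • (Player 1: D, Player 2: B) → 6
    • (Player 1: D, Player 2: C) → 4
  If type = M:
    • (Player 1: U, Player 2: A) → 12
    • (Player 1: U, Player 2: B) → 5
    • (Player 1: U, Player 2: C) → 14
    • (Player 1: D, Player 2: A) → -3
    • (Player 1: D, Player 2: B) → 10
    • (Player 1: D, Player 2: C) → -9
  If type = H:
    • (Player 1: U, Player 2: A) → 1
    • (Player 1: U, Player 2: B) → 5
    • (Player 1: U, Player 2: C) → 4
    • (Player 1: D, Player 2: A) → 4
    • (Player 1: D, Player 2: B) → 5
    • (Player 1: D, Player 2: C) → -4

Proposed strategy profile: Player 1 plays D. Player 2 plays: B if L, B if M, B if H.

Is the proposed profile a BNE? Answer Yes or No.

Player 1 plays D: E[D] = 0.2·(14) + 0.7·(14) + 0.1·(14) = 14; E[U] = 8. Best-responding. ✓
Player 2 (type L), facing D: A gives 2, B gives 6, C gives 4. Proposed B is best. ✓
Player 2 (type M), facing D: A gives -3, B gives 10, C gives -9. Proposed B is best. ✓
Player 2 (type H), facing D: A gives 4, B gives 5, C gives -4. Proposed B is best. ✓

Yes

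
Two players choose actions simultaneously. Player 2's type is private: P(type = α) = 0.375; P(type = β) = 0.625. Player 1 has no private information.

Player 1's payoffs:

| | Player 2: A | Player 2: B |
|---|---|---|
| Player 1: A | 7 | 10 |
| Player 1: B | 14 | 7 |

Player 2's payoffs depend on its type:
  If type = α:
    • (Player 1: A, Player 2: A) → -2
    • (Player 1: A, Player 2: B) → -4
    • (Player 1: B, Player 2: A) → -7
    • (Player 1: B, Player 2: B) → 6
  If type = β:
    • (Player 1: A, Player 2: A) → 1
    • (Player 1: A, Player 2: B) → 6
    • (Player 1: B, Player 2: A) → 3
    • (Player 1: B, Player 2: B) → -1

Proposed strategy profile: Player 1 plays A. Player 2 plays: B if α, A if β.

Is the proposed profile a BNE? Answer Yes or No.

Player 1 plays A: E[A] = 0.375·(10) + 0.625·(7) = 8.125; E[B] = 11.375. Not best-responding. ✗
Player 2 (type α), facing A: A gives -2, B gives -4. Proposed B is not best — profitable deviation exists. ✗
Player 2 (type β), facing A: A gives 1, B gives 6. Proposed A is not best — profitable deviation exists. ✗

No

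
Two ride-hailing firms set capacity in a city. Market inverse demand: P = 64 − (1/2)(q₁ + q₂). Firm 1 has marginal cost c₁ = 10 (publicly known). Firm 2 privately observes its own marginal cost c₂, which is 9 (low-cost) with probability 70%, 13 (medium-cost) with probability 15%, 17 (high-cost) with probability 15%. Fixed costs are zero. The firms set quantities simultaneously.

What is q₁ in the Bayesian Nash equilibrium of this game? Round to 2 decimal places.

Type-c best response for Firm 2: q₂(c) = (64 − c) − q₁/2.
Firm 1 maximizes expected profit; its first-order condition is 64 − q₁ − (1/2)E[q₂] − 10 = 0.
Substituting E[q₂] and solving: E[c₂] = 10.8, so q₁ = (64 − 2·10 + 10.8)/(3/2) = 36.5333.

36.53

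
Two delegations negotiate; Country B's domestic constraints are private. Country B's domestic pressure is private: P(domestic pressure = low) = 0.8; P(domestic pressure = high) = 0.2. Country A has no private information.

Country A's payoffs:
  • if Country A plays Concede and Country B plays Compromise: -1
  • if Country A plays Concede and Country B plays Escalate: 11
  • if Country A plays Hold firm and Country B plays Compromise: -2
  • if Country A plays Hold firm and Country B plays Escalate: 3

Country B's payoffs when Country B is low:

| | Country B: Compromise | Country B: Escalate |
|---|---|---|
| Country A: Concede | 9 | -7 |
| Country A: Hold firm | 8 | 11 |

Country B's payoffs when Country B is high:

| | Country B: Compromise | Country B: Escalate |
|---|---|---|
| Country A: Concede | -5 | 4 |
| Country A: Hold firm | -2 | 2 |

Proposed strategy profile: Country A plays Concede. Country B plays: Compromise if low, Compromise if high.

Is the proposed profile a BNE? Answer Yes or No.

A profile is a BNE iff every type of every player is best-responding given beliefs about the other side.
Country A plays Concede: E[Concede] = 0.8·(-1) + 0.2·(-1) = -1; E[Hold firm] = -2. Best-responding. ✓
Country B (domestic pressure low), facing Concede: Compromise gives 9, Escalate gives -7. Proposed Compromise is best. ✓
Country B (domestic pressure high), facing Concede: Compromise gives -5, Escalate gives 4. Proposed Compromise is not best — profitable deviation exists. ✗

No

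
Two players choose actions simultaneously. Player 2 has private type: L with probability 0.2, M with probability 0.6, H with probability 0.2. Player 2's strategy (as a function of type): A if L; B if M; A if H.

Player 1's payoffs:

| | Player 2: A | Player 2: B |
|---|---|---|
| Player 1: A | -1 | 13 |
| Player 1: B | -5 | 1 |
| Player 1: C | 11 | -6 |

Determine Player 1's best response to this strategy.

A

Compute Player 1's expected payoff for each action, taking the expectation over Player 2's type.
E[A] = 0.2·(-1) + 0.6·(13) + 0.2·(-1) = 7.4
E[B] = 0.2·(-5) + 0.6·(1) + 0.2·(-5) = -1.4
E[C] = 0.2·(11) + 0.6·(-6) + 0.2·(11) = 0.8
Best response: A (7.4 is the largest).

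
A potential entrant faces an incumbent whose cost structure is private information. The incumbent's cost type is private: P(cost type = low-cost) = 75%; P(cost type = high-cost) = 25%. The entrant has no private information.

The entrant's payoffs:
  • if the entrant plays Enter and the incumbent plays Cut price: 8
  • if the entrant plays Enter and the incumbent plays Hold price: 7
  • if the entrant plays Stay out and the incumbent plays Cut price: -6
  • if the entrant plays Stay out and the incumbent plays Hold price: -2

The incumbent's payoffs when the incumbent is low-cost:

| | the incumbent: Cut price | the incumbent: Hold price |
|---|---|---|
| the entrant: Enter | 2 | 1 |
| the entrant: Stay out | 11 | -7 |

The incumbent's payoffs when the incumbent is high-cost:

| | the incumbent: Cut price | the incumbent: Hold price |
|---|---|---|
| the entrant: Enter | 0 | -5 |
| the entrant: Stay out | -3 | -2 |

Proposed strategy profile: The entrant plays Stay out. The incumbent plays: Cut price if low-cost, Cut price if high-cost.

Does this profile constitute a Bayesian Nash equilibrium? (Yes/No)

No

A profile is a BNE iff every type of every player is best-responding given beliefs about the other side.
The entrant plays Stay out: E[Stay out] = 0.75·(-6) + 0.25·(-6) = -6; E[Enter] = 8. Not best-responding. ✗
The incumbent (cost type low-cost), facing Stay out: Cut price gives 11, Hold price gives -7. Proposed Cut price is best. ✓
The incumbent (cost type high-cost), facing Stay out: Cut price gives -3, Hold price gives -2. Proposed Cut price is not best — profitable deviation exists. ✗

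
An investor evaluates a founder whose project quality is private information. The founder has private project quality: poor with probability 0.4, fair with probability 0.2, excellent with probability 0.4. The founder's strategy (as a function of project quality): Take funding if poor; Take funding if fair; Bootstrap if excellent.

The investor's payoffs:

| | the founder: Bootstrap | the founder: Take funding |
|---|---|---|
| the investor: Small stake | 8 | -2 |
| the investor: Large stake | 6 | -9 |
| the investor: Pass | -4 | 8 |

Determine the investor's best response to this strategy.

Pass

Compute the investor's expected payoff for each action, taking the expectation over the founder's type.
E[Small stake] = 0.4·(-2) + 0.2·(-2) + 0.4·(8) = 2
E[Large stake] = 0.4·(-9) + 0.2·(-9) + 0.4·(6) = -3
E[Pass] = 0.4·(8) + 0.2·(8) + 0.4·(-4) = 3.2
Best response: Pass (3.2 is the largest).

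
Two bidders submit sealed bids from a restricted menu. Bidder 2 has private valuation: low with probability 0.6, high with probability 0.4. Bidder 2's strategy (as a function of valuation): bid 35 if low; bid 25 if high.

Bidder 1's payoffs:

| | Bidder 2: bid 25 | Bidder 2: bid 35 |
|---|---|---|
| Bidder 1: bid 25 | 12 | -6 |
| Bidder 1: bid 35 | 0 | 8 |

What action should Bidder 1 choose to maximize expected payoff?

E[bid 25] = 0.6·(-6) + 0.4·(12) = 1.2
E[bid 35] = 0.6·(8) + 0.4·(0) = 4.8
Best response: bid 35 (4.8 is the largest).

bid 35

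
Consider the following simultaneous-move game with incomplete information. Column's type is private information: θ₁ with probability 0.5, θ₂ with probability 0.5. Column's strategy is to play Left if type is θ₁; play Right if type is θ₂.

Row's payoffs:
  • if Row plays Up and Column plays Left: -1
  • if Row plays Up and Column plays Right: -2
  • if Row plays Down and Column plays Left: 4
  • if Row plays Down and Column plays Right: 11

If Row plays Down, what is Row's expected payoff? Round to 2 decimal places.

7.50

E[Down] = 0.5·4 + 0.5·11 = 2 + 5.5 = 7.5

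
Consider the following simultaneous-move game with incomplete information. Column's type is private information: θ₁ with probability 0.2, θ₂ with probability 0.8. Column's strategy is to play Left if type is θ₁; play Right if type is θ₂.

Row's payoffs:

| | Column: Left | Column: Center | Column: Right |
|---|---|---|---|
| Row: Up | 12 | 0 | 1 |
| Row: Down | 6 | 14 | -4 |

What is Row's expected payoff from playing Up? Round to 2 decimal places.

3.20

Take the expectation over Column's type, weighting each type's action by its prior probability.
E[Up] = 0.2·12 + 0.8·1 = 2.4 + 0.8 = 3.2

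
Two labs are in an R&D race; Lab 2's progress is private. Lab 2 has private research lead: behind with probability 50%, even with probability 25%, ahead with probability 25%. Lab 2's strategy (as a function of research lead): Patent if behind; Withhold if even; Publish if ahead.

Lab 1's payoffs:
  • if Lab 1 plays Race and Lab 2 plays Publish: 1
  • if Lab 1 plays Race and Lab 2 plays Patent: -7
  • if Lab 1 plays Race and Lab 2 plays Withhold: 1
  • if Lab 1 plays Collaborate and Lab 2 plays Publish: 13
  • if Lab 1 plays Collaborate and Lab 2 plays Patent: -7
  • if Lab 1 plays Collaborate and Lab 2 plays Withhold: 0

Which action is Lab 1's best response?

E[Race] = 0.5·(-7) + 0.25·(1) + 0.25·(1) = -3
E[Collaborate] = 0.5·(-7) + 0.25·(0) + 0.25·(13) = -0.25
Best response: Collaborate (-0.25 is the largest).

Collaborate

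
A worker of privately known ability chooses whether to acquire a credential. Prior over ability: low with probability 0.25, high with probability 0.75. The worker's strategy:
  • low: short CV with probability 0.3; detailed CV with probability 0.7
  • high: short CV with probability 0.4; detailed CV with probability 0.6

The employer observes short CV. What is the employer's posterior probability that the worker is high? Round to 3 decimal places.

P(short CV) = 0.25·0.3 + 0.75·0.4 = 0.375
P(high | short CV) = (0.75·0.4) / 0.375 = 0.3 / 0.375 = 0.8

0.800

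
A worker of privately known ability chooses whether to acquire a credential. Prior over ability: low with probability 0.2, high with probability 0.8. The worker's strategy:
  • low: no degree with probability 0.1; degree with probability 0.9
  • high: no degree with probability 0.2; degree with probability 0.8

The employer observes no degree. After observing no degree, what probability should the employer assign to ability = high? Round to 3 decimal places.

Apply Bayes' rule using the sender's strategy as the likelihood.
P(no degree) = 0.2·0.1 + 0.8·0.2 = 0.18
P(high | no degree) = (0.8·0.2) / 0.18 = 0.16 / 0.18 = 0.888889

0.889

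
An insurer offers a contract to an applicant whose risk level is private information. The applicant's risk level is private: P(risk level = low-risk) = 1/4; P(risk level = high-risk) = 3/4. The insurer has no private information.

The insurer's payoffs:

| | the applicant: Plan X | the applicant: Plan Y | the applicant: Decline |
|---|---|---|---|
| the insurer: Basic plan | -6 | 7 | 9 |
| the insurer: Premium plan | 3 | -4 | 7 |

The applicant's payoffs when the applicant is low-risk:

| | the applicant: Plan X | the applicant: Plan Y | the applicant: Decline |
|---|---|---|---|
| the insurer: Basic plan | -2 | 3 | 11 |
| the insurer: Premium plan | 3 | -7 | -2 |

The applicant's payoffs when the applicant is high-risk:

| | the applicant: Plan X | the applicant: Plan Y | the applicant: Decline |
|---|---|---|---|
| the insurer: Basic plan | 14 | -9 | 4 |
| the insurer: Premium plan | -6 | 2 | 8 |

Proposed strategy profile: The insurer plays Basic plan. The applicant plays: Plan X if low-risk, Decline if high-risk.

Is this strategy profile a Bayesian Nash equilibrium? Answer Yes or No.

The insurer plays Basic plan: E[Basic plan] = 1/4·(-6) + 3/4·(9) = 21/4; E[Premium plan] = 6. Not best-responding. ✗
The applicant (risk level low-risk), facing Basic plan: Plan X gives -2, Plan Y gives 3, Decline gives 11. Proposed Plan X is not best — profitable deviation exists. ✗
The applicant (risk level high-risk), facing Basic plan: Plan X gives 14, Plan Y gives -9, Decline gives 4. Proposed Decline is not best — profitable deviation exists. ✗

No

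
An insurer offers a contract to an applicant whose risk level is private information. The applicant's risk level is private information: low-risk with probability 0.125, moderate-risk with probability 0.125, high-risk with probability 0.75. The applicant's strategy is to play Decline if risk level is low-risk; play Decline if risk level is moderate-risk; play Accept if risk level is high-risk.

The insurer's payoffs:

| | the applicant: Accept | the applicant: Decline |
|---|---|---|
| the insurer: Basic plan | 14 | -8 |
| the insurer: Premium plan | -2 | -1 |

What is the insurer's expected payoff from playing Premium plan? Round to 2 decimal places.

-1.75

Take the expectation over the applicant's risk level, weighting each type's action by its prior probability.
E[Premium plan] = 0.125·(-1) + 0.125·(-1) + 0.75·(-2) = (-0.125) + (-0.125) + (-1.5) = -1.75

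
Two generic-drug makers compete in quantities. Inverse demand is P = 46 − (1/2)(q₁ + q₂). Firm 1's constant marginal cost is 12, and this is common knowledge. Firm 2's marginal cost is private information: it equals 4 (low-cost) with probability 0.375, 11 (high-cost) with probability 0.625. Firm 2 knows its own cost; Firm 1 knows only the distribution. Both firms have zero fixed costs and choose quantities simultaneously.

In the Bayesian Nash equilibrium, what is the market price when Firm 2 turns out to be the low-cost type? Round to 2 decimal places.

19.94

Type-c best response for Firm 2: q₂(c) = (46 − c) − q₁/2.
Firm 1 maximizes expected profit; its first-order condition is 46 − q₁ − (1/2)E[q₂] − 12 = 0.
Substituting E[q₂] and solving: E[c₂] = 8.375, so q₁ = (46 − 2·12 + 8.375)/(3/2) = 20.25.
q₂(low-cost) = 31.875, so P = 46 − (1/2)·(20.25 + 31.875) = 19.9375.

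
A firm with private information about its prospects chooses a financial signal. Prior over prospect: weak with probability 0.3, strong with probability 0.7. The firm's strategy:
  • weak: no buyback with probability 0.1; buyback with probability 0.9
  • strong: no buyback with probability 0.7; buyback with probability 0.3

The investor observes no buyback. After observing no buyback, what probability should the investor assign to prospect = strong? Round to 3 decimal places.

P(no buyback) = 0.3·0.1 + 0.7·0.7 = 0.52
P(strong | no buyback) = (0.7·0.7) / 0.52 = 0.49 / 0.52 = 0.942308

0.942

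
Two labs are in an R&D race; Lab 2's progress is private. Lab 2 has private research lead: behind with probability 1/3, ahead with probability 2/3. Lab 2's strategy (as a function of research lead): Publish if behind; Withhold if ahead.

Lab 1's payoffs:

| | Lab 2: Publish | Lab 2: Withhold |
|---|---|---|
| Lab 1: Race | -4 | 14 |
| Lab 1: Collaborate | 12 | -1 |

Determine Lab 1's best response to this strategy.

E[Race] = 1/3·(-4) + 2/3·(14) = 8
E[Collaborate] = 1/3·(12) + 2/3·(-1) = 10/3
Best response: Race (8 is the largest).

Race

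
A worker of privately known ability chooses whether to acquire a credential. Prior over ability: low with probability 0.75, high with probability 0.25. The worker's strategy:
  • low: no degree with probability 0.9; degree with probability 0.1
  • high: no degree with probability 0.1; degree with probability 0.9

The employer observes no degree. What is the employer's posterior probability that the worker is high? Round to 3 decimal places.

P(no degree) = 0.75·0.9 + 0.25·0.1 = 0.7
P(high | no degree) = (0.25·0.1) / 0.7 = 0.025 / 0.7 = 0.0357143

0.036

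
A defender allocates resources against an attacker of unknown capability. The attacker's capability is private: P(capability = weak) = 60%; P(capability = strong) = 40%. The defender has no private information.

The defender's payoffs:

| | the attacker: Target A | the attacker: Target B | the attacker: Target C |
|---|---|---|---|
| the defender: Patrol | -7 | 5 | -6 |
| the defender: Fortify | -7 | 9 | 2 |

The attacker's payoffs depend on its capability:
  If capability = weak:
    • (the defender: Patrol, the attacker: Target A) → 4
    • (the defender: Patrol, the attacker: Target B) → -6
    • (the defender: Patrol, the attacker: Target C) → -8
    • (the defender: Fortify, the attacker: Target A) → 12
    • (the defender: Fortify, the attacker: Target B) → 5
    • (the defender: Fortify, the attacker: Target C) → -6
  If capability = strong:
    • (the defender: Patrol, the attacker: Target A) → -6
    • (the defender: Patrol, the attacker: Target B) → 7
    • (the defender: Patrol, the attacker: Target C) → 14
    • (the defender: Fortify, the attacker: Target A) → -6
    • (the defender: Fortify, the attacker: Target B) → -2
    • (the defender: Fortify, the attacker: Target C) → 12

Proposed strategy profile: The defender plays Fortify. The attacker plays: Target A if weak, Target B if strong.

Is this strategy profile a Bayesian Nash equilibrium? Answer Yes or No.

The defender plays Fortify: E[Fortify] = 0.6·(-7) + 0.4·(9) = -0.6; E[Patrol] = -2.2. Best-responding. ✓
The attacker (capability weak), facing Fortify: Target A gives 12, Target B gives 5, Target C gives -6. Proposed Target A is best. ✓
The attacker (capability strong), facing Fortify: Target A gives -6, Target B gives -2, Target C gives 12. Proposed Target B is not best — profitable deviation exists. ✗

No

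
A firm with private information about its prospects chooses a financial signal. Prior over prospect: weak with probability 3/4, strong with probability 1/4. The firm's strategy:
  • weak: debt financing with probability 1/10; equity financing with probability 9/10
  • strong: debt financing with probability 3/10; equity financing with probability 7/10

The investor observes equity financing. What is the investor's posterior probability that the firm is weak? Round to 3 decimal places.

P(equity financing) = (3/4)·(9/10) + (1/4)·(7/10) = 17/20
P(weak | equity financing) = ((3/4)·(9/10)) / (17/20) = (27/40) / (17/20) = 27/34

0.794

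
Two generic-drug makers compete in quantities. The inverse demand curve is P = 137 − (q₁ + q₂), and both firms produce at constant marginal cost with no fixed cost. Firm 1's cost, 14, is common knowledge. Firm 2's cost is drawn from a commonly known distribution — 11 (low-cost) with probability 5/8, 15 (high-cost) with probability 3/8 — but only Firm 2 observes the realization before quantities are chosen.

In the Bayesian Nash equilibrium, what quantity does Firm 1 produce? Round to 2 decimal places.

Each type of Firm 2 best-responds to q₁; Firm 1 best-responds to the expected q₂ over Firm 2's types.
Firm 2 with cost c maximizes (137 − (q₁+q₂) − c)·q₂, giving q₂(c) = (137 − c − q₁)/2.
E[c₂] = 5/8·11 + 3/8·15 = 12.5
Firm 1's FOC against E[q₂] yields q₁ = (137 − 2·14 + E[c₂])/3 = (137 − 28 + 12.5)/3 = 40.5.

40.50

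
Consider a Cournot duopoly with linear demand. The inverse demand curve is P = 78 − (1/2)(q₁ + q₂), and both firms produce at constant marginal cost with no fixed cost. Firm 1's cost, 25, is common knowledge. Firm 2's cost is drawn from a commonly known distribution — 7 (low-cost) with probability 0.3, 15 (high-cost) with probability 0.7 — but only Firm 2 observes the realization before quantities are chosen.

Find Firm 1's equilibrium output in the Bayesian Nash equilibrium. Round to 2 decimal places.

27.07

Firm 2 with cost c maximizes (78 − (1/2)(q₁+q₂) − c)·q₂, giving q₂(c) = (78 − c − (1/2)q₁).
E[c₂] = 0.3·7 + 0.7·15 = 12.6
Firm 1's FOC against E[q₂] yields q₁ = (78 − 2·25 + E[c₂])/(3/2) = (78 − 50 + 12.6)/(3/2) = 27.0667.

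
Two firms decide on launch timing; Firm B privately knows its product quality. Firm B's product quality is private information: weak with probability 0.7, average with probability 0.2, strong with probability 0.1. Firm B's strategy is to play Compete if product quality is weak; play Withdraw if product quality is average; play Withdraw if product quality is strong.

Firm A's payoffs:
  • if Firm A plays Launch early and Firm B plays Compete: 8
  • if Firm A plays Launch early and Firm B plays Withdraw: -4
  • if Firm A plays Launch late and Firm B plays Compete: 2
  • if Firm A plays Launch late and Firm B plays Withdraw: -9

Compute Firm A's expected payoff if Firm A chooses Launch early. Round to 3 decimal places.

Take the expectation over Firm B's product quality, weighting each type's action by its prior probability.
E[Launch early] = 0.7·8 + 0.2·(-4) + 0.1·(-4) = 5.6 + (-0.8) + (-0.4) = 4.4

4.400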